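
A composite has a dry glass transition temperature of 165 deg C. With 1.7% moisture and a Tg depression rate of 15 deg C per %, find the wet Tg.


Tg_wet = Tg_dry - k*moisture = 165 - 15*1.7 = 139.5 deg C

139.5 deg C


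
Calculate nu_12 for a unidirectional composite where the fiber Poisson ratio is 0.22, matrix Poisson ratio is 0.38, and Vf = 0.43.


nu_12 = nu_f*Vf + nu_m*(1-Vf) = 0.22*0.43 + 0.38*0.57 = 0.3112

0.3112


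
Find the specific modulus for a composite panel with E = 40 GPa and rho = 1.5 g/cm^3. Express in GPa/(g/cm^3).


Specific stiffness = E/rho = 40/1.5 = 26.7 GPa/(g/cm^3)

26.7 GPa/(g/cm^3)


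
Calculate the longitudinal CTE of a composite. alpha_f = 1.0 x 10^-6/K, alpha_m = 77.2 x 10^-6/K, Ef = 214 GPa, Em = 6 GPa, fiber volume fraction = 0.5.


E1 = Ef*Vf + Em*(1-Vf) = 110.0
alpha_1 = (alpha_f*Ef*Vf + alpha_m*Em*(1-Vf))/E1 = 3.08 x 10^-6/K

3.08 x 10^-6/K


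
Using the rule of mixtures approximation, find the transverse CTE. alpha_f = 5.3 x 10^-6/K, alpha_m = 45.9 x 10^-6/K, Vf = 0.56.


alpha_2 = alpha_f*Vf + alpha_m*(1-Vf) = 5.3*0.56 + 45.9*0.44 = 23.2 x 10^-6/K

23.2 x 10^-6/K


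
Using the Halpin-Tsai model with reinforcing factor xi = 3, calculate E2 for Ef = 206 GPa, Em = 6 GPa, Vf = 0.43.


eta = (Ef/Em - 1)/(Ef/Em + xi) = (34.3333 - 1)/(34.3333 + 3) = 0.8929
E2 = Em*(1+xi*eta*Vf)/(1-eta*Vf) = 20.96 GPa

20.96 GPa


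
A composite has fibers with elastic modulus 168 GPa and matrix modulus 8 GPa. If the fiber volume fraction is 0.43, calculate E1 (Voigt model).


E1 = Ef*Vf + Em*(1-Vf) = 168*0.43 + 8*0.57 = 76.8 GPa

76.8 GPa


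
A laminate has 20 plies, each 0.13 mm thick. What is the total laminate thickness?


h = n * t_ply = 20 * 0.13 = 2.6 mm

2.6 mm


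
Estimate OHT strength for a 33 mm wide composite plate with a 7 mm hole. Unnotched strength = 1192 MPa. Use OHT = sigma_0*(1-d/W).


OHT = sigma_0*(1-d/W) = 1192*(1-7/33) = 939.2 MPa

939.2 MPa


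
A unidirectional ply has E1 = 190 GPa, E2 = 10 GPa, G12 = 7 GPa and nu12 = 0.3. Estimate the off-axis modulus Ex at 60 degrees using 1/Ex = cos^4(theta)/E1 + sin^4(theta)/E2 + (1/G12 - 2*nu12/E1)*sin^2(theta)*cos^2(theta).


cos^4(60) = 0.0625, sin^4(60) = 0.5625, sin^2(60)*cos^2(60) = 0.1875
1/G12 - 2*nu12/E1 = 1/7 - 2*0.3/190 = 0.139699 GPa^-1
1/Ex = 0.0625/190 + 0.5625/10 + 0.139699*0.1875 = 0.0827726 GPa^-1
Ex = 12.08 GPa

12.08 GPa


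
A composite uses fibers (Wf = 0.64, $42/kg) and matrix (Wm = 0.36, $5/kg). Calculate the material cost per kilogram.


Cost = cost_f*Wf + cost_m*Wm = 42*0.64 + 5*0.36 = $28.68/kg

$28.68/kg


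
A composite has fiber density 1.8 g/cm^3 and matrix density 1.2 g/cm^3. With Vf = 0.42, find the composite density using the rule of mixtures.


rho_c = rho_f*Vf + rho_m*(1-Vf) = 1.8*0.42 + 1.2*0.58 = 1.452 g/cm^3

1.452 g/cm^3


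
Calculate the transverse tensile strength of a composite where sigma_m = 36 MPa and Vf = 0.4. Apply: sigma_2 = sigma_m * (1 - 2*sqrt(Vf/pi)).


factor = 1 - 2*sqrt(0.4/pi) = 0.2864
sigma_2 = 36 * 0.2864 = 10.31 MPa

10.31 MPa


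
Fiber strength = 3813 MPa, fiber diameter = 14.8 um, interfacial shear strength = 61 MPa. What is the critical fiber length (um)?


Lc = sigma_f * d / (2 * tau_i) = 3813 * 14.8 / (2 * 61) = 462.6 um

462.6 um


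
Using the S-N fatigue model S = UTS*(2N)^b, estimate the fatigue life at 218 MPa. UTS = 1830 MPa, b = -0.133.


N = 0.5 * (S/UTS)^(1/b) = 0.5 * (218/1830)^(1/-0.133) = 4.4289e+06 cycles

4.4289e+06 cycles


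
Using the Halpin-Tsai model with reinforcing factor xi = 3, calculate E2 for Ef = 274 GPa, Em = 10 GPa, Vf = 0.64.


eta = (Ef/Em - 1)/(Ef/Em + xi) = (27.4 - 1)/(27.4 + 3) = 0.8684
E2 = Em*(1+xi*eta*Vf)/(1-eta*Vf) = 60.05 GPa

60.05 GPa


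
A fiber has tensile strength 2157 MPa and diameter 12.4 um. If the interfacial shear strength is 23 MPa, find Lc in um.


Lc = sigma_f * d / (2 * tau_i) = 2157 * 12.4 / (2 * 23) = 581.5 um

581.5 um


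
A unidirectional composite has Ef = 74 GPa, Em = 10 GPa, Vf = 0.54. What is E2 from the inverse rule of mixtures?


1/E2 = Vf/Ef + (1-Vf)/Em = 0.54/74 + 0.46/10
E2 = 18.76 GPa

18.76 GPa


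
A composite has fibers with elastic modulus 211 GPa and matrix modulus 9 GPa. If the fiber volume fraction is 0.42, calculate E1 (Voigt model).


E1 = Ef*Vf + Em*(1-Vf) = 211*0.42 + 9*0.58 = 93.84 GPa

93.84 GPa


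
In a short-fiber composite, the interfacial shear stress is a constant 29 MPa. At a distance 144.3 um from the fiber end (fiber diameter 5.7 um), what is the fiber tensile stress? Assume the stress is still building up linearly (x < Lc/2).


Force balance: sigma_f * (pi*d^2/4) = tau * (pi*d) * x  ->  sigma_f = 4 * tau * x / d
sigma_f = 4 * 29 * 144.3 / 5.7 = 2936.6 MPa

2936.6 MPa


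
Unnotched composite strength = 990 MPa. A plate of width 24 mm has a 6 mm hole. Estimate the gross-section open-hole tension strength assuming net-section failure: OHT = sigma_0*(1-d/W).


OHT = sigma_0*(1-d/W) = 990*(1-6/24) = 742.5 MPa

742.5 MPa


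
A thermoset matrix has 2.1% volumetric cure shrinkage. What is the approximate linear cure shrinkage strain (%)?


Linear shrinkage ≈ vol_shrink/3 = 2.1/3 = 0.7%

0.7%


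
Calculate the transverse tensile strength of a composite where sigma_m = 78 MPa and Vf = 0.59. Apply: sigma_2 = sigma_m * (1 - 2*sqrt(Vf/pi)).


factor = 1 - 2*sqrt(0.59/pi) = 0.1333
sigma_2 = 78 * 0.1333 = 10.4 MPa

10.4 MPa


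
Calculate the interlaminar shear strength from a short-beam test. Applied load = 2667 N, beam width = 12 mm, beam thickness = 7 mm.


ILSS = 3F/(4bh) = 3*2667/(4*12*7) = 23.81 MPa

23.81 MPa


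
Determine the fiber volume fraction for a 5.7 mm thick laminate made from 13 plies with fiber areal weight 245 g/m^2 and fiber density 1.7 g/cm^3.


Vf = n * FAW / (rho_f * h * 1000) = 13 * 245 / (1.7 * 5.7 * 1000) = 0.3287

0.3287


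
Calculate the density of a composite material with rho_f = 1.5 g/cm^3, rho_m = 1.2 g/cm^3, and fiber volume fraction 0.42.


rho_c = rho_f*Vf + rho_m*(1-Vf) = 1.5*0.42 + 1.2*0.58 = 1.326 g/cm^3

1.326 g/cm^3


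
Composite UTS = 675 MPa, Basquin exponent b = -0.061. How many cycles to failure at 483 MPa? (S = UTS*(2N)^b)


N = 0.5 * (S/UTS)^(1/b) = 0.5 * (483/675)^(1/-0.061) = 120.7441 cycles

120.7441 cycles


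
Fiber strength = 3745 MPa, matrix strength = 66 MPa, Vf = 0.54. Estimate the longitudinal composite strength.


sigma_1 = sigma_f*Vf + sigma_m*(1-Vf) = 3745*0.54 + 66*0.46 = 2052.7 MPa

2052.7 MPa


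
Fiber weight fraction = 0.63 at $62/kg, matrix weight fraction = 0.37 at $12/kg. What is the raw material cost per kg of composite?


Cost = cost_f*Wf + cost_m*Wm = 62*0.63 + 12*0.37 = $43.5/kg

$43.5/kg


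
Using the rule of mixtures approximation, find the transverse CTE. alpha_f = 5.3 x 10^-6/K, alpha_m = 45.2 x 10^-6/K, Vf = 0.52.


alpha_2 = alpha_f*Vf + alpha_m*(1-Vf) = 5.3*0.52 + 45.2*0.48 = 24.5 x 10^-6/K

24.5 x 10^-6/K


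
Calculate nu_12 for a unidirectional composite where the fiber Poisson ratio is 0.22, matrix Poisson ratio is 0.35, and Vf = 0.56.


nu_12 = nu_f*Vf + nu_m*(1-Vf) = 0.22*0.56 + 0.35*0.44 = 0.2772

0.2772


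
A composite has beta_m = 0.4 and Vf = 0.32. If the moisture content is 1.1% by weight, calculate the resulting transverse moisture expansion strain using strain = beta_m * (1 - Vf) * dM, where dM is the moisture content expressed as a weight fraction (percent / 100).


dM = 1.1/100 = 0.011
strain = beta_m * (1-Vf) * dM = 0.4 * 0.68 * 0.011 = 0.002992

0.002992


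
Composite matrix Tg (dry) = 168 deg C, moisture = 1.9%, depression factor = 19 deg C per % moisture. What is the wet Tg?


Tg_wet = Tg_dry - k*moisture = 168 - 19*1.9 = 131.9 deg C

131.9 deg C


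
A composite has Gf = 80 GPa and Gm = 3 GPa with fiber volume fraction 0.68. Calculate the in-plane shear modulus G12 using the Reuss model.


1/G12 = Vf/Gf + (1-Vf)/Gm = 0.68/80 + 0.32/3
G12 = 8.68 GPa

8.68 GPa


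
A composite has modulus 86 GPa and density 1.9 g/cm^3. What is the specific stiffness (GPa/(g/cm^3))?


Specific stiffness = E/rho = 86/1.9 = 45.3 GPa/(g/cm^3)

45.3 GPa/(g/cm^3)


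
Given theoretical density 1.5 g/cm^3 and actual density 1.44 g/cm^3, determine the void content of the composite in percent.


Void% = (rho_theo - rho_actual)/rho_theo * 100 = (1.5 - 1.44)/1.5 * 100 = 4.0%

4.0%


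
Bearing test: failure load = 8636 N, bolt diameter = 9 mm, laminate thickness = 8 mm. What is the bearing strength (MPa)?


sigma_br = F/(d*h) = 8636/(9*8) = 119.9 MPa

119.9 MPa


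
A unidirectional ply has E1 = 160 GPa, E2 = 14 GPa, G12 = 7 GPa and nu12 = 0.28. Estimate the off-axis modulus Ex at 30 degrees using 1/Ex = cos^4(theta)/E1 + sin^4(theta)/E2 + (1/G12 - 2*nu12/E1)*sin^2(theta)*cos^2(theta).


cos^4(30) = 0.5625, sin^4(30) = 0.0625, sin^2(30)*cos^2(30) = 0.1875
1/G12 - 2*nu12/E1 = 1/7 - 2*0.28/160 = 0.139357 GPa^-1
1/Ex = 0.5625/160 + 0.0625/14 + 0.139357*0.1875 = 0.0341094 GPa^-1
Ex = 29.32 GPa

29.32 GPa


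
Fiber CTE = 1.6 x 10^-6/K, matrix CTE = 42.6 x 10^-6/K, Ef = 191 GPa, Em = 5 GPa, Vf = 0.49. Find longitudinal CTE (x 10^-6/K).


E1 = Ef*Vf + Em*(1-Vf) = 96.14
alpha_1 = (alpha_f*Ef*Vf + alpha_m*Em*(1-Vf))/E1 = 2.69 x 10^-6/K

2.69 x 10^-6/K


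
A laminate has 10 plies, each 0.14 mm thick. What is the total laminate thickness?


h = n * t_ply = 10 * 0.14 = 1.4 mm

1.4 mm


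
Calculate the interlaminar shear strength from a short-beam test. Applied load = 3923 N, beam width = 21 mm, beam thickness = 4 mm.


ILSS = 3F/(4bh) = 3*3923/(4*21*4) = 35.03 MPa

35.03 MPa


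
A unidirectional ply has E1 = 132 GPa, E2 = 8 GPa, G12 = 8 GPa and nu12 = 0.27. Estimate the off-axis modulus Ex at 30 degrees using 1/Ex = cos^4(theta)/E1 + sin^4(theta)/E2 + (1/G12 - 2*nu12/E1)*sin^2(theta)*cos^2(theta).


cos^4(30) = 0.5625, sin^4(30) = 0.0625, sin^2(30)*cos^2(30) = 0.1875
1/G12 - 2*nu12/E1 = 1/8 - 2*0.27/132 = 0.120909 GPa^-1
1/Ex = 0.5625/132 + 0.0625/8 + 0.120909*0.1875 = 0.0347443 GPa^-1
Ex = 28.78 GPa

28.78 GPa


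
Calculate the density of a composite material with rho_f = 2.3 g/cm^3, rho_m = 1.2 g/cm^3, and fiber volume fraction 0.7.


rho_c = rho_f*Vf + rho_m*(1-Vf) = 2.3*0.7 + 1.2*0.3 = 1.97 g/cm^3

1.97 g/cm^3


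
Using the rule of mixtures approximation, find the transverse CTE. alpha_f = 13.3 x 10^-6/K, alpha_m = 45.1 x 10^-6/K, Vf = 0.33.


alpha_2 = alpha_f*Vf + alpha_m*(1-Vf) = 13.3*0.33 + 45.1*0.67 = 34.6 x 10^-6/K

34.6 x 10^-6/K


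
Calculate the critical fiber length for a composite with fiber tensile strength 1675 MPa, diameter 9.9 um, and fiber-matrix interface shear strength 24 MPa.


Lc = sigma_f * d / (2 * tau_i) = 1675 * 9.9 / (2 * 24) = 345.5 um

345.5 um


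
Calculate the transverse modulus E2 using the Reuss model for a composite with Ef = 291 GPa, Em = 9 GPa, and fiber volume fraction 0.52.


1/E2 = Vf/Ef + (1-Vf)/Em = 0.52/291 + 0.48/9
E2 = 18.14 GPa

18.14 GPa


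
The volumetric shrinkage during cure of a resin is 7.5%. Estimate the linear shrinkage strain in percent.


Linear shrinkage ≈ vol_shrink/3 = 7.5/3 = 2.5%

2.5%


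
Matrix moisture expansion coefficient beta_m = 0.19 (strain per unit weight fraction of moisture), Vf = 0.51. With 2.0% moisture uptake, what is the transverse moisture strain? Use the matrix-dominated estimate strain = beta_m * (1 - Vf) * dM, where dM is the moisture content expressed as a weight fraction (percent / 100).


dM = 2.0/100 = 0.02
strain = beta_m * (1-Vf) * dM = 0.19 * 0.49 * 0.02 = 0.001862

0.001862


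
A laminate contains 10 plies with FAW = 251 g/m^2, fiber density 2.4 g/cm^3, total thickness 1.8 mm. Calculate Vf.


Vf = n * FAW / (rho_f * h * 1000) = 10 * 251 / (2.4 * 1.8 * 1000) = 0.581

0.581


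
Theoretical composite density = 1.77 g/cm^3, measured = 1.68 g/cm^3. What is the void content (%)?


Void% = (rho_theo - rho_actual)/rho_theo * 100 = (1.77 - 1.68)/1.77 * 100 = 5.08%

5.08%


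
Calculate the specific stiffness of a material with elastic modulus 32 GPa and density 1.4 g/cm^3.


Specific stiffness = E/rho = 32/1.4 = 22.9 GPa/(g/cm^3)

22.9 GPa/(g/cm^3)


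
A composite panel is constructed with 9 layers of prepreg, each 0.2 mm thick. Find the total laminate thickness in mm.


h = n * t_ply = 9 * 0.2 = 1.8 mm

1.8 mm


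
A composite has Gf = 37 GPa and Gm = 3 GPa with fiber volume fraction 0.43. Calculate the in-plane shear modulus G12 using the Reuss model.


1/G12 = Vf/Gf + (1-Vf)/Gm = 0.43/37 + 0.57/3
G12 = 4.96 GPa

4.96 GPa


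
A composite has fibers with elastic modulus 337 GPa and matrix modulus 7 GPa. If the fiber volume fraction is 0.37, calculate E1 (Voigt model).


E1 = Ef*Vf + Em*(1-Vf) = 337*0.37 + 7*0.63 = 129.1 GPa

129.1 GPa


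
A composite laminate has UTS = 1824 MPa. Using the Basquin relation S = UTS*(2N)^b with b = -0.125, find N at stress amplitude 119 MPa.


N = 0.5 * (S/UTS)^(1/b) = 0.5 * (119/1824)^(1/-0.125) = 1.5233e+09 cycles

1.5233e+09 cycles


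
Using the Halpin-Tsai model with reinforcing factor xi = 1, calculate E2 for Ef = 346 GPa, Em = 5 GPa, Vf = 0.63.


eta = (Ef/Em - 1)/(Ef/Em + xi) = (69.2 - 1)/(69.2 + 1) = 0.9715
E2 = Em*(1+xi*eta*Vf)/(1-eta*Vf) = 20.78 GPa

20.78 GPa


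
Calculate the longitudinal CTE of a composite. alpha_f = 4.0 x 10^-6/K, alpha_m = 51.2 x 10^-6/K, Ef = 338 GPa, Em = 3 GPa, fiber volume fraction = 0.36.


E1 = Ef*Vf + Em*(1-Vf) = 123.6
alpha_1 = (alpha_f*Ef*Vf + alpha_m*Em*(1-Vf))/E1 = 4.73 x 10^-6/K

4.73 x 10^-6/K


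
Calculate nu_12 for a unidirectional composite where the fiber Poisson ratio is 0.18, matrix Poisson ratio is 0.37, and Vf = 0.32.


nu_12 = nu_f*Vf + nu_m*(1-Vf) = 0.18*0.32 + 0.37*0.68 = 0.3092

0.3092


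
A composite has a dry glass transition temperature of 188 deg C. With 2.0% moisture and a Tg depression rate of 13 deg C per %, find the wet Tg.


Tg_wet = Tg_dry - k*moisture = 188 - 13*2.0 = 162.0 deg C

162.0 deg C


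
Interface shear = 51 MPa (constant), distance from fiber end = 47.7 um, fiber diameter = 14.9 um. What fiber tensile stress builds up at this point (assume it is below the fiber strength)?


Force balance: sigma_f * (pi*d^2/4) = tau * (pi*d) * x  ->  sigma_f = 4 * tau * x / d
sigma_f = 4 * 51 * 47.7 / 14.9 = 653.1 MPa

653.1 MPa


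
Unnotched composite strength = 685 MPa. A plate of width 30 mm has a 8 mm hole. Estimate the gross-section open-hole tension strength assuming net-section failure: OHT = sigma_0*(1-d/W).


OHT = sigma_0*(1-d/W) = 685*(1-8/30) = 502.3 MPa

502.3 MPa


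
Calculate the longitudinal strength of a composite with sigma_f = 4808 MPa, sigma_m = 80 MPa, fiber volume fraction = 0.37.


sigma_1 = sigma_f*Vf + sigma_m*(1-Vf) = 4808*0.37 + 80*0.63 = 1829.4 MPa

1829.4 MPa


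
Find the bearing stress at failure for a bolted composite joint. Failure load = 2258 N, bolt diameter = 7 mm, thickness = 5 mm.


sigma_br = F/(d*h) = 2258/(7*5) = 64.5 MPa

64.5 MPa


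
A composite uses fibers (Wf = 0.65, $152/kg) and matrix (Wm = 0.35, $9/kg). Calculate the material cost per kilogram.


Cost = cost_f*Wf + cost_m*Wm = 152*0.65 + 9*0.35 = $101.95/kg

$101.95/kg


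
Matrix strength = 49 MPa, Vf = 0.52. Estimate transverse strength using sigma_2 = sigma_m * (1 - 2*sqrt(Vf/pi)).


factor = 1 - 2*sqrt(0.52/pi) = 0.1863
sigma_2 = 49 * 0.1863 = 9.13 MPa

9.13 MPa


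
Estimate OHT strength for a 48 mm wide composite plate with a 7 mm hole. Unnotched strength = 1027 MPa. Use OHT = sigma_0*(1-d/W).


OHT = sigma_0*(1-d/W) = 1027*(1-7/48) = 877.2 MPa

877.2 MPa


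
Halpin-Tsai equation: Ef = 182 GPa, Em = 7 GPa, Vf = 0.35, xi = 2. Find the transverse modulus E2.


eta = (Ef/Em - 1)/(Ef/Em + xi) = (26.0 - 1)/(26.0 + 2) = 0.8929
E2 = Em*(1+xi*eta*Vf)/(1-eta*Vf) = 16.55 GPa

16.55 GPa


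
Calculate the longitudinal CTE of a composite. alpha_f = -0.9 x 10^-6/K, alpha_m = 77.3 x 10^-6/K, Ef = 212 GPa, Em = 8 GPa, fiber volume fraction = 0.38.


E1 = Ef*Vf + Em*(1-Vf) = 85.52
alpha_1 = (alpha_f*Ef*Vf + alpha_m*Em*(1-Vf))/E1 = 3.64 x 10^-6/K

3.64 x 10^-6/K


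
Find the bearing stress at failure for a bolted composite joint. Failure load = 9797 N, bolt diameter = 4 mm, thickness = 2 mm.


sigma_br = F/(d*h) = 9797/(4*2) = 1224.6 MPa

1224.6 MPa


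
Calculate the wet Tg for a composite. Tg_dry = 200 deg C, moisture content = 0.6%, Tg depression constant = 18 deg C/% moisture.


Tg_wet = Tg_dry - k*moisture = 200 - 18*0.6 = 189.2 deg C

189.2 deg C


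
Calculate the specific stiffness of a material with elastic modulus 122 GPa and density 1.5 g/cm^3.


Specific stiffness = E/rho = 122/1.5 = 81.3 GPa/(g/cm^3)

81.3 GPa/(g/cm^3)


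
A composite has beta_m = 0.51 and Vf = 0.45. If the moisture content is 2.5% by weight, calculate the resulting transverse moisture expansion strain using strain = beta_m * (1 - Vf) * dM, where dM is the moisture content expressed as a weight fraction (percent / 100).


dM = 2.5/100 = 0.025
strain = beta_m * (1-Vf) * dM = 0.51 * 0.55 * 0.025 = 0.0070125

0.0070125


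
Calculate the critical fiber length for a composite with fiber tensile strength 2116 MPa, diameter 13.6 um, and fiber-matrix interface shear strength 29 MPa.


Lc = sigma_f * d / (2 * tau_i) = 2116 * 13.6 / (2 * 29) = 496.2 um

496.2 um


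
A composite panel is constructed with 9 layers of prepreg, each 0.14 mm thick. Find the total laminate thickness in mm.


h = n * t_ply = 9 * 0.14 = 1.26 mm

1.26 mm


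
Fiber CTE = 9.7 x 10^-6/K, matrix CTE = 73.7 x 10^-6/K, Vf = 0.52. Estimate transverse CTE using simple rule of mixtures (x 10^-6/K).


alpha_2 = alpha_f*Vf + alpha_m*(1-Vf) = 9.7*0.52 + 73.7*0.48 = 40.4 x 10^-6/K

40.4 x 10^-6/K


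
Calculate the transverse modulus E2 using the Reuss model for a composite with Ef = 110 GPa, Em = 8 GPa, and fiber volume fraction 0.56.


1/E2 = Vf/Ef + (1-Vf)/Em = 0.56/110 + 0.44/8
E2 = 16.64 GPa

16.64 GPa


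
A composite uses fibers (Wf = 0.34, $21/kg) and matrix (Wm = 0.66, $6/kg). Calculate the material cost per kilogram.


Cost = cost_f*Wf + cost_m*Wm = 21*0.34 + 6*0.66 = $11.1/kg

$11.1/kg


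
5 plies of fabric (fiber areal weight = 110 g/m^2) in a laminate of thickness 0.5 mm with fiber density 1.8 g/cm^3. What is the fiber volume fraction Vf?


Vf = n * FAW / (rho_f * h * 1000) = 5 * 110 / (1.8 * 0.5 * 1000) = 0.6111

0.6111


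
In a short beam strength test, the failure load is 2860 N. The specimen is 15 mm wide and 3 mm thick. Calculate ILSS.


ILSS = 3F/(4bh) = 3*2860/(4*15*3) = 47.67 MPa

47.67 MPa


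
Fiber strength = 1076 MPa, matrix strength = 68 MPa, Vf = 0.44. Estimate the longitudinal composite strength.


sigma_1 = sigma_f*Vf + sigma_m*(1-Vf) = 1076*0.44 + 68*0.56 = 511.5 MPa

511.5 MPa


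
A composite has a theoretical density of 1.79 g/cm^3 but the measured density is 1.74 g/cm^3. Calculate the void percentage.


Void% = (rho_theo - rho_actual)/rho_theo * 100 = (1.79 - 1.74)/1.79 * 100 = 2.79%

2.79%


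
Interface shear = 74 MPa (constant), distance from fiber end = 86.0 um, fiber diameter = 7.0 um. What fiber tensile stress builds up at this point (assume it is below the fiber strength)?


Force balance: sigma_f * (pi*d^2/4) = tau * (pi*d) * x  ->  sigma_f = 4 * tau * x / d
sigma_f = 4 * 74 * 86.0 / 7.0 = 3636.6 MPa

3636.6 MPa


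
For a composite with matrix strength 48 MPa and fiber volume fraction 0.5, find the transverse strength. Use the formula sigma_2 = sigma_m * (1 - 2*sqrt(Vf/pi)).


factor = 1 - 2*sqrt(0.5/pi) = 0.2021
sigma_2 = 48 * 0.2021 = 9.7 MPa

9.7 MPa


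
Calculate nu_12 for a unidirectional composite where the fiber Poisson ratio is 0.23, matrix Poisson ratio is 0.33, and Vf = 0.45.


nu_12 = nu_f*Vf + nu_m*(1-Vf) = 0.23*0.45 + 0.33*0.55 = 0.285

0.285


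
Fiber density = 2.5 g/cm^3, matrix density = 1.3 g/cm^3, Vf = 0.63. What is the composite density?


rho_c = rho_f*Vf + rho_m*(1-Vf) = 2.5*0.63 + 1.3*0.37 = 2.056 g/cm^3

2.056 g/cm^3


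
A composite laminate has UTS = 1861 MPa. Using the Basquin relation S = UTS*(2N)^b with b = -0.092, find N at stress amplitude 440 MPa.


N = 0.5 * (S/UTS)^(1/b) = 0.5 * (440/1861)^(1/-0.092) = 3.2100e+06 cycles

3.2100e+06 cycles


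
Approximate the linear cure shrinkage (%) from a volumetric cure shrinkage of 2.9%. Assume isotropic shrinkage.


Linear shrinkage ≈ vol_shrink/3 = 2.9/3 = 0.967%

0.967%


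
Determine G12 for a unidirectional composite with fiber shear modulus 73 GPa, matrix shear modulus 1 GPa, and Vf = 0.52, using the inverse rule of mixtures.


1/G12 = Vf/Gf + (1-Vf)/Gm = 0.52/73 + 0.48/1
G12 = 2.05 GPa

2.05 GPa


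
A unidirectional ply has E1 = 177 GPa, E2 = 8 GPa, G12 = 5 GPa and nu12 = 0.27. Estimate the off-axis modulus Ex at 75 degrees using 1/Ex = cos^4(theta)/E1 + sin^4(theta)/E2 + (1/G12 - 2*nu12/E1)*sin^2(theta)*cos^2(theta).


cos^4(75) = 0.004487, sin^4(75) = 0.870513, sin^2(75)*cos^2(75) = 0.0625
1/G12 - 2*nu12/E1 = 1/5 - 2*0.27/177 = 0.196949 GPa^-1
1/Ex = 0.004487/177 + 0.870513/8 + 0.196949*0.0625 = 0.1211488 GPa^-1
Ex = 8.25 GPa

8.25 GPa


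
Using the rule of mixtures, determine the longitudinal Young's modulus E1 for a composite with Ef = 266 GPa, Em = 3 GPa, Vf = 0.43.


E1 = Ef*Vf + Em*(1-Vf) = 266*0.43 + 3*0.57 = 116.09 GPa

116.09 GPa


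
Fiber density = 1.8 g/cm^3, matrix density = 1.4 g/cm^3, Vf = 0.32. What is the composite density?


rho_c = rho_f*Vf + rho_m*(1-Vf) = 1.8*0.32 + 1.4*0.68 = 1.528 g/cm^3

1.528 g/cm^3


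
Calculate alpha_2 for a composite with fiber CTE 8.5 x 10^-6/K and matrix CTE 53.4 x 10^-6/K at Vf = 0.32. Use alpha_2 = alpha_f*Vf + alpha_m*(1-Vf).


alpha_2 = alpha_f*Vf + alpha_m*(1-Vf) = 8.5*0.32 + 53.4*0.68 = 39.0 x 10^-6/K

39.0 x 10^-6/K


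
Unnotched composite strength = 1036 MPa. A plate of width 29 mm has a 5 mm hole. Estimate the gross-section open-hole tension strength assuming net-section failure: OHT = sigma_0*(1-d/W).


OHT = sigma_0*(1-d/W) = 1036*(1-5/29) = 857.4 MPa

857.4 MPa


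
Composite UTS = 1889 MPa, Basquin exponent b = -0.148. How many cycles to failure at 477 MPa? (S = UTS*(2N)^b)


N = 0.5 * (S/UTS)^(1/b) = 0.5 * (477/1889)^(1/-0.148) = 5464.8125 cycles

5464.8125 cycles


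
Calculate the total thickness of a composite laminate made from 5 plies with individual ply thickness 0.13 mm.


h = n * t_ply = 5 * 0.13 = 0.65 mm

0.65 mm


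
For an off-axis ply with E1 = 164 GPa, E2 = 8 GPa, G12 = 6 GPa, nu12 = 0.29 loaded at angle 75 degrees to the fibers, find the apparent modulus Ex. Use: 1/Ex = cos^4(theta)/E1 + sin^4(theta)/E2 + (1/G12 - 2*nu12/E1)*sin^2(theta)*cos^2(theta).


cos^4(75) = 0.004487, sin^4(75) = 0.870513, sin^2(75)*cos^2(75) = 0.0625
1/G12 - 2*nu12/E1 = 1/6 - 2*0.29/164 = 0.16313 GPa^-1
1/Ex = 0.004487/164 + 0.870513/8 + 0.16313*0.0625 = 0.1190371 GPa^-1
Ex = 8.4 GPa

8.4 GPa


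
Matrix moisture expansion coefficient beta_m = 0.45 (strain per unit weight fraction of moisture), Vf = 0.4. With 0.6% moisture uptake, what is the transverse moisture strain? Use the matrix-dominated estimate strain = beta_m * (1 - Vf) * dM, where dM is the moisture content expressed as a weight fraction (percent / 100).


dM = 0.6/100 = 0.006
strain = beta_m * (1-Vf) * dM = 0.45 * 0.6 * 0.006 = 0.00162

0.00162


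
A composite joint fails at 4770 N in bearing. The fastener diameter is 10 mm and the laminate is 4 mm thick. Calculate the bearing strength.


sigma_br = F/(d*h) = 4770/(10*4) = 119.3 MPa

119.3 MPa


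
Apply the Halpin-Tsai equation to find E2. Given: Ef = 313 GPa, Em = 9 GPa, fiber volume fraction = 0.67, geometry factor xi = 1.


eta = (Ef/Em - 1)/(Ef/Em + xi) = (34.7778 - 1)/(34.7778 + 1) = 0.9441
E2 = Em*(1+xi*eta*Vf)/(1-eta*Vf) = 39.99 GPa

39.99 GPa


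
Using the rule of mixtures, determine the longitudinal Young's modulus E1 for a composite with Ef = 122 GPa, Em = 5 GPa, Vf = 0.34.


E1 = Ef*Vf + Em*(1-Vf) = 122*0.34 + 5*0.66 = 44.78 GPa

44.78 GPa


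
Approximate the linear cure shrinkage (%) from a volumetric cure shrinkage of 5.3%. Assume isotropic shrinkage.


Linear shrinkage ≈ vol_shrink/3 = 5.3/3 = 1.767%

1.767%


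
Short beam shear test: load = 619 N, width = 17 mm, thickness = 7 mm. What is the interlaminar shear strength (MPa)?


ILSS = 3F/(4bh) = 3*619/(4*17*7) = 3.9 MPa

3.9 MPa


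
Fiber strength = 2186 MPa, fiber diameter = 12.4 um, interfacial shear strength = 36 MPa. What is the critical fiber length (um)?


Lc = sigma_f * d / (2 * tau_i) = 2186 * 12.4 / (2 * 36) = 376.5 um

376.5 um


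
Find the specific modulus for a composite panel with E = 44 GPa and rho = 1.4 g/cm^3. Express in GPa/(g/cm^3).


Specific stiffness = E/rho = 44/1.4 = 31.4 GPa/(g/cm^3)

31.4 GPa/(g/cm^3)


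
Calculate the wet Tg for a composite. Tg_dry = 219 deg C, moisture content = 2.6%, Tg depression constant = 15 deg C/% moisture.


Tg_wet = Tg_dry - k*moisture = 219 - 15*2.6 = 180.0 deg C

180.0 deg C


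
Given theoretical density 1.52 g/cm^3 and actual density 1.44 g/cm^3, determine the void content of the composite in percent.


Void% = (rho_theo - rho_actual)/rho_theo * 100 = (1.52 - 1.44)/1.52 * 100 = 5.26%

5.26%


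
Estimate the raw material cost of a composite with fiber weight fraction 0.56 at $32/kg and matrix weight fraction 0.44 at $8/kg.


Cost = cost_f*Wf + cost_m*Wm = 32*0.56 + 8*0.44 = $21.44/kg

$21.44/kg


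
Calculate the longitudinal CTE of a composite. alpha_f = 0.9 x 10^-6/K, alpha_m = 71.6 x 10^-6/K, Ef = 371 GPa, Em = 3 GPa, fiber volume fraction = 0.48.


E1 = Ef*Vf + Em*(1-Vf) = 179.64
alpha_1 = (alpha_f*Ef*Vf + alpha_m*Em*(1-Vf))/E1 = 1.51 x 10^-6/K

1.51 x 10^-6/K


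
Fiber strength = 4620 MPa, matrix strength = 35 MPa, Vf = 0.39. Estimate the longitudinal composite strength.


sigma_1 = sigma_f*Vf + sigma_m*(1-Vf) = 4620*0.39 + 35*0.61 = 1823.2 MPa

1823.2 MPa


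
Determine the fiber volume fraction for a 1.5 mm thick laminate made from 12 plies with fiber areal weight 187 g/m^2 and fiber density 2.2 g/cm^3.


Vf = n * FAW / (rho_f * h * 1000) = 12 * 187 / (2.2 * 1.5 * 1000) = 0.68

0.68


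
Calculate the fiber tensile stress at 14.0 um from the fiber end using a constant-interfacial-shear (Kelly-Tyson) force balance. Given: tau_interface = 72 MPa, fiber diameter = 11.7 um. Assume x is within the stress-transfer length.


Force balance: sigma_f * (pi*d^2/4) = tau * (pi*d) * x  ->  sigma_f = 4 * tau * x / d
sigma_f = 4 * 72 * 14.0 / 11.7 = 344.6 MPa

344.6 MPa


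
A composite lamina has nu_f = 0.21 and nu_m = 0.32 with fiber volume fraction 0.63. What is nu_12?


nu_12 = nu_f*Vf + nu_m*(1-Vf) = 0.21*0.63 + 0.32*0.37 = 0.2507

0.2507


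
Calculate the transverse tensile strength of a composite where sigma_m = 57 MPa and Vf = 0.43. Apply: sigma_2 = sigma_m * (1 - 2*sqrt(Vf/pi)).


factor = 1 - 2*sqrt(0.43/pi) = 0.2601
sigma_2 = 57 * 0.2601 = 14.82 MPa

14.82 MPa


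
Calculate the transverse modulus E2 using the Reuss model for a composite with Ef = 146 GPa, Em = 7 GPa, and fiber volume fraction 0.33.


1/E2 = Vf/Ef + (1-Vf)/Em = 0.33/146 + 0.67/7
E2 = 10.21 GPa

10.21 GPa


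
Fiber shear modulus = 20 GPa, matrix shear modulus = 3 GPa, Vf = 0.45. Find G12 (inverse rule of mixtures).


1/G12 = Vf/Gf + (1-Vf)/Gm = 0.45/20 + 0.55/3
G12 = 4.86 GPa

4.86 GPa


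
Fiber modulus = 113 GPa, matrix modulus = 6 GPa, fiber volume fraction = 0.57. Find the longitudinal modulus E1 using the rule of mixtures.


E1 = Ef*Vf + Em*(1-Vf) = 113*0.57 + 6*0.43 = 66.99 GPa

66.99 GPa


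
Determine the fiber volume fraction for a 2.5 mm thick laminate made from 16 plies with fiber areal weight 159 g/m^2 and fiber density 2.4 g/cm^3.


Vf = n * FAW / (rho_f * h * 1000) = 16 * 159 / (2.4 * 2.5 * 1000) = 0.424

0.424


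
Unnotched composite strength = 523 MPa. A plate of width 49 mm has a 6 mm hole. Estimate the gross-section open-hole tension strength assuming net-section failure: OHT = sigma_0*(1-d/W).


OHT = sigma_0*(1-d/W) = 523*(1-6/49) = 459.0 MPa

459.0 MPa


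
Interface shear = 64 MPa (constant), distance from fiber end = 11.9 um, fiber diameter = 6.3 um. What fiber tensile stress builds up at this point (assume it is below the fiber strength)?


Force balance: sigma_f * (pi*d^2/4) = tau * (pi*d) * x  ->  sigma_f = 4 * tau * x / d
sigma_f = 4 * 64 * 11.9 / 6.3 = 483.6 MPa

483.6 MPa


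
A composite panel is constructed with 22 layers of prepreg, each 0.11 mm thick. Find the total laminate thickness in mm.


h = n * t_ply = 22 * 0.11 = 2.42 mm

2.42 mm


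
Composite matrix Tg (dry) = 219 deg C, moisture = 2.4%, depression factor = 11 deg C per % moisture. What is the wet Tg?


Tg_wet = Tg_dry - k*moisture = 219 - 11*2.4 = 192.6 deg C

192.6 deg C


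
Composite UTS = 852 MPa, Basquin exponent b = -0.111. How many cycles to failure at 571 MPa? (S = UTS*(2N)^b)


N = 0.5 * (S/UTS)^(1/b) = 0.5 * (571/852)^(1/-0.111) = 18.3979 cycles

18.3979 cycles


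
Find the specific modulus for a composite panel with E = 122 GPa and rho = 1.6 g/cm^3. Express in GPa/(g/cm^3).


Specific stiffness = E/rho = 122/1.6 = 76.3 GPa/(g/cm^3)

76.3 GPa/(g/cm^3)


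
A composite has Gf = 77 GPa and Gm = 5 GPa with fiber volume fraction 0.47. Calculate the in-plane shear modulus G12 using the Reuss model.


1/G12 = Vf/Gf + (1-Vf)/Gm = 0.47/77 + 0.53/5
G12 = 8.92 GPa

8.92 GPa


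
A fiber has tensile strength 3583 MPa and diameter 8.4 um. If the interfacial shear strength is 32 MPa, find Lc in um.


Lc = sigma_f * d / (2 * tau_i) = 3583 * 8.4 / (2 * 32) = 470.3 um

470.3 um


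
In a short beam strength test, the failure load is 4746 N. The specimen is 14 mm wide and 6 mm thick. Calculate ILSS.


ILSS = 3F/(4bh) = 3*4746/(4*14*6) = 42.38 MPa

42.38 MPa


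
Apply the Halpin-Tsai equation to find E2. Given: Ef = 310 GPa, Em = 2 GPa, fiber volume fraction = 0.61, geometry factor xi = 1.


eta = (Ef/Em - 1)/(Ef/Em + xi) = (155.0 - 1)/(155.0 + 1) = 0.9872
E2 = Em*(1+xi*eta*Vf)/(1-eta*Vf) = 8.05 GPa

8.05 GPa


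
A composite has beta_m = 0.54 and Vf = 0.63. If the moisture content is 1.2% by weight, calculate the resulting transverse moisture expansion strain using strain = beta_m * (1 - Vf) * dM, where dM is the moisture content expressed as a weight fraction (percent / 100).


dM = 1.2/100 = 0.012
strain = beta_m * (1-Vf) * dM = 0.54 * 0.37 * 0.012 = 0.0023976

0.0023976


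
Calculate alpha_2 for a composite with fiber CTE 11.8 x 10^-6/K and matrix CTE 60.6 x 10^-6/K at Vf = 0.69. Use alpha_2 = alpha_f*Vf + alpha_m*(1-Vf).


alpha_2 = alpha_f*Vf + alpha_m*(1-Vf) = 11.8*0.69 + 60.6*0.31 = 26.9 x 10^-6/K

26.9 x 10^-6/K


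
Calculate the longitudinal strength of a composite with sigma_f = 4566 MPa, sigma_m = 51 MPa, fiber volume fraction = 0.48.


sigma_1 = sigma_f*Vf + sigma_m*(1-Vf) = 4566*0.48 + 51*0.52 = 2218.2 MPa

2218.2 MPa


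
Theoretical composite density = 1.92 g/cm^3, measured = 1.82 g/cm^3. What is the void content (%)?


Void% = (rho_theo - rho_actual)/rho_theo * 100 = (1.92 - 1.82)/1.92 * 100 = 5.21%

5.21%


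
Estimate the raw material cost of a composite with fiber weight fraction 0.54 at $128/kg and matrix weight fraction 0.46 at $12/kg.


Cost = cost_f*Wf + cost_m*Wm = 128*0.54 + 12*0.46 = $74.64/kg

$74.64/kg


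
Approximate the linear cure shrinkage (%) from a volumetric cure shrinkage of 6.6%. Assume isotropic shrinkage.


Linear shrinkage ≈ vol_shrink/3 = 6.6/3 = 2.2%

2.2%


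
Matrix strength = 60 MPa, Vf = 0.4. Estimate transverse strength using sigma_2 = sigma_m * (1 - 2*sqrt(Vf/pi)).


factor = 1 - 2*sqrt(0.4/pi) = 0.2864
sigma_2 = 60 * 0.2864 = 17.18 MPa

17.18 MPa


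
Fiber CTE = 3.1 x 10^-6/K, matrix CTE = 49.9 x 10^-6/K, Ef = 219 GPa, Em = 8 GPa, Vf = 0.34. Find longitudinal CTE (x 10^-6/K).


E1 = Ef*Vf + Em*(1-Vf) = 79.74
alpha_1 = (alpha_f*Ef*Vf + alpha_m*Em*(1-Vf))/E1 = 6.2 x 10^-6/K

6.2 x 10^-6/K


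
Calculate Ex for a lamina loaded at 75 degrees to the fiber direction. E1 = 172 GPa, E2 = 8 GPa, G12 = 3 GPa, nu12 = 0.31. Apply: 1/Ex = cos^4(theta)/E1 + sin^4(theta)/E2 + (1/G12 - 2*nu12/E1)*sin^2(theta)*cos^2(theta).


cos^4(75) = 0.004487, sin^4(75) = 0.870513, sin^2(75)*cos^2(75) = 0.0625
1/G12 - 2*nu12/E1 = 1/3 - 2*0.31/172 = 0.329729 GPa^-1
1/Ex = 0.004487/172 + 0.870513/8 + 0.329729*0.0625 = 0.1294482 GPa^-1
Ex = 7.73 GPa

7.73 GPa


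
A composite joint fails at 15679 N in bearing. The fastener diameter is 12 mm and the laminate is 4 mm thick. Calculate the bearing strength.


sigma_br = F/(d*h) = 15679/(12*4) = 326.6 MPa

326.6 MPa


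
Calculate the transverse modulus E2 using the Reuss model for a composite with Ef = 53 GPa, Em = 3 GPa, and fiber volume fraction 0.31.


1/E2 = Vf/Ef + (1-Vf)/Em = 0.31/53 + 0.69/3
E2 = 4.24 GPa

4.24 GPa


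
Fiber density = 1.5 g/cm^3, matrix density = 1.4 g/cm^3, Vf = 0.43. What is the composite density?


rho_c = rho_f*Vf + rho_m*(1-Vf) = 1.5*0.43 + 1.4*0.57 = 1.443 g/cm^3

1.443 g/cm^3


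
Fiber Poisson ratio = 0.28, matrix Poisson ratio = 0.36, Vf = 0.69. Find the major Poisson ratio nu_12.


nu_12 = nu_f*Vf + nu_m*(1-Vf) = 0.28*0.69 + 0.36*0.31 = 0.3048

0.3048


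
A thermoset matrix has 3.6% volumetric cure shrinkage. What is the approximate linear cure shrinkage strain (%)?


Linear shrinkage ≈ vol_shrink/3 = 3.6/3 = 1.2%

1.2%


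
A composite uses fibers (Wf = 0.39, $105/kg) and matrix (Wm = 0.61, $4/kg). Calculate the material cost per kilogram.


Cost = cost_f*Wf + cost_m*Wm = 105*0.39 + 4*0.61 = $43.39/kg

$43.39/kg


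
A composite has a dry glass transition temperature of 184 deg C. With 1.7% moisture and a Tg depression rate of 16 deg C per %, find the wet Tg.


Tg_wet = Tg_dry - k*moisture = 184 - 16*1.7 = 156.8 deg C

156.8 deg C


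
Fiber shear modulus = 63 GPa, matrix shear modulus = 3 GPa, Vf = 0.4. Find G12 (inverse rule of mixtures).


1/G12 = Vf/Gf + (1-Vf)/Gm = 0.4/63 + 0.6/3
G12 = 4.85 GPa

4.85 GPa


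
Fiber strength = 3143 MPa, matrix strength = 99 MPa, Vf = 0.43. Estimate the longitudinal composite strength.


sigma_1 = sigma_f*Vf + sigma_m*(1-Vf) = 3143*0.43 + 99*0.57 = 1407.9 MPa

1407.9 MPa


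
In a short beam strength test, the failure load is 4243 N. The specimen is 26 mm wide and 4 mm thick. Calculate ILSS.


ILSS = 3F/(4bh) = 3*4243/(4*26*4) = 30.6 MPa

30.6 MPa


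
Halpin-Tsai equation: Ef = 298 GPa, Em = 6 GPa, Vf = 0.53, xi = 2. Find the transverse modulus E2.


eta = (Ef/Em - 1)/(Ef/Em + xi) = (49.6667 - 1)/(49.6667 + 2) = 0.9419
E2 = Em*(1+xi*eta*Vf)/(1-eta*Vf) = 23.94 GPa

23.94 GPa


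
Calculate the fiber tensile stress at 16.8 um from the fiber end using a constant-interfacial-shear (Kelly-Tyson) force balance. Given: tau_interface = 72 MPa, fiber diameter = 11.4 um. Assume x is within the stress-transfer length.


Force balance: sigma_f * (pi*d^2/4) = tau * (pi*d) * x  ->  sigma_f = 4 * tau * x / d
sigma_f = 4 * 72 * 16.8 / 11.4 = 424.4 MPa

424.4 MPa


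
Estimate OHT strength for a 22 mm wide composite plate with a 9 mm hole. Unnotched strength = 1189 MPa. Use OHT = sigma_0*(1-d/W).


OHT = sigma_0*(1-d/W) = 1189*(1-9/22) = 702.6 MPa

702.6 MPa


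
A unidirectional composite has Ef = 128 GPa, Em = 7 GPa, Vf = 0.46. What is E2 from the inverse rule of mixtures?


1/E2 = Vf/Ef + (1-Vf)/Em = 0.46/128 + 0.54/7
E2 = 12.39 GPa

12.39 GPa


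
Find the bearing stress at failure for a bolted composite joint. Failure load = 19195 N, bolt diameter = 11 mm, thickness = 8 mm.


sigma_br = F/(d*h) = 19195/(11*8) = 218.1 MPa

218.1 MPa


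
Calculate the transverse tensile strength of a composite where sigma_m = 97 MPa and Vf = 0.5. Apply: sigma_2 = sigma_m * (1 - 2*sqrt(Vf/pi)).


factor = 1 - 2*sqrt(0.5/pi) = 0.2021
sigma_2 = 97 * 0.2021 = 19.61 MPa

19.61 MPa


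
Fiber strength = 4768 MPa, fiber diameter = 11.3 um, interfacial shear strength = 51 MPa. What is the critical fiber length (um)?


Lc = sigma_f * d / (2 * tau_i) = 4768 * 11.3 / (2 * 51) = 528.2 um

528.2 um


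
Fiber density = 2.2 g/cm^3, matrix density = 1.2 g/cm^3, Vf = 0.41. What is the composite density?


rho_c = rho_f*Vf + rho_m*(1-Vf) = 2.2*0.41 + 1.2*0.59 = 1.61 g/cm^3

1.61 g/cm^3


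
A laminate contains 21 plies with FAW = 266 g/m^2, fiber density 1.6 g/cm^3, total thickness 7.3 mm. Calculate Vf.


Vf = n * FAW / (rho_f * h * 1000) = 21 * 266 / (1.6 * 7.3 * 1000) = 0.4783

0.4783


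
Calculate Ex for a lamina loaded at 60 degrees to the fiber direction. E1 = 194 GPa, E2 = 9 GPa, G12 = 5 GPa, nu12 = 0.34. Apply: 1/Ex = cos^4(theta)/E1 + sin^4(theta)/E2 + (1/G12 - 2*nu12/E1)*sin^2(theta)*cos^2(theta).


cos^4(60) = 0.0625, sin^4(60) = 0.5625, sin^2(60)*cos^2(60) = 0.1875
1/G12 - 2*nu12/E1 = 1/5 - 2*0.34/194 = 0.196495 GPa^-1
1/Ex = 0.0625/194 + 0.5625/9 + 0.196495*0.1875 = 0.0996649 GPa^-1
Ex = 10.03 GPa

10.03 GPa


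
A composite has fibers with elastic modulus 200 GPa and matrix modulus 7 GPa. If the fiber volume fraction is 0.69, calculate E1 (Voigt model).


E1 = Ef*Vf + Em*(1-Vf) = 200*0.69 + 7*0.31 = 140.17 GPa

140.17 GPa


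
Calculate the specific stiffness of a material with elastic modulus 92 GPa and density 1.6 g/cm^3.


Specific stiffness = E/rho = 92/1.6 = 57.5 GPa/(g/cm^3)

57.5 GPa/(g/cm^3)


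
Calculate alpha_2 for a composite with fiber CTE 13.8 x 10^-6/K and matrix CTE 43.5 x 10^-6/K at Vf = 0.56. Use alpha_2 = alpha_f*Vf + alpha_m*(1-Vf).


alpha_2 = alpha_f*Vf + alpha_m*(1-Vf) = 13.8*0.56 + 43.5*0.44 = 26.9 x 10^-6/K

26.9 x 10^-6/K


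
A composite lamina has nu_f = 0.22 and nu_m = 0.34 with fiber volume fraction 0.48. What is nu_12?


nu_12 = nu_f*Vf + nu_m*(1-Vf) = 0.22*0.48 + 0.34*0.52 = 0.2824

0.2824


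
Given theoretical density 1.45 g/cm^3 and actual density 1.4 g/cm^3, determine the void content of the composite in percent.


Void% = (rho_theo - rho_actual)/rho_theo * 100 = (1.45 - 1.4)/1.45 * 100 = 3.45%

3.45%


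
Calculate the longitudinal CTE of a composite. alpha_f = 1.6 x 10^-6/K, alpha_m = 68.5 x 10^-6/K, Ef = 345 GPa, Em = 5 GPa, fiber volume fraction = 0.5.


E1 = Ef*Vf + Em*(1-Vf) = 175.0
alpha_1 = (alpha_f*Ef*Vf + alpha_m*Em*(1-Vf))/E1 = 2.56 x 10^-6/K

2.56 x 10^-6/K


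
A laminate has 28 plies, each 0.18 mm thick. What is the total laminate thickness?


h = n * t_ply = 28 * 0.18 = 5.04 mm

5.04 mm


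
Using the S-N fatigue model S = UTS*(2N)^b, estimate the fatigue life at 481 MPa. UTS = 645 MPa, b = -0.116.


N = 0.5 * (S/UTS)^(1/b) = 0.5 * (481/645)^(1/-0.116) = 6.2715 cycles

6.2715 cycles


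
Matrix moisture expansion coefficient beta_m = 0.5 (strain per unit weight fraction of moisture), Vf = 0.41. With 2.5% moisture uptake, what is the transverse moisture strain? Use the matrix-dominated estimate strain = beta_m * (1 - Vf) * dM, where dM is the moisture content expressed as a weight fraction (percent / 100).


dM = 2.5/100 = 0.025
strain = beta_m * (1-Vf) * dM = 0.5 * 0.59 * 0.025 = 0.007375

0.007375


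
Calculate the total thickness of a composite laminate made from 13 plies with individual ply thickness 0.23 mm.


h = n * t_ply = 13 * 0.23 = 2.99 mm

2.99 mm


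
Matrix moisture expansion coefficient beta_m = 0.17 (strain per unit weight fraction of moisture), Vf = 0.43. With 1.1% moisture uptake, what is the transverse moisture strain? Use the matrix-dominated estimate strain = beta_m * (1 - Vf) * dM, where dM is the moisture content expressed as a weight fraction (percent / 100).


dM = 1.1/100 = 0.011
strain = beta_m * (1-Vf) * dM = 0.17 * 0.57 * 0.011 = 0.0010659

0.0010659
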